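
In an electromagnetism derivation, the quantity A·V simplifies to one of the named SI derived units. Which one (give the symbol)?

W

V = W/A (potential = power per current),
    = kg·m²·s⁻³·A⁻¹.
Combining: A·V = A · (kg·m²·s⁻³·A⁻¹) = kg·m²·s⁻³.
kg·m²·s⁻³ is the base-SI form of the watt.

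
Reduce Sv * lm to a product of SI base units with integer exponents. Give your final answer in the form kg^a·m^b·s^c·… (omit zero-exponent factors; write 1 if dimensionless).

Sv = m²·s⁻².
lm = cd.
Combining: Sv·lm = (m²·s⁻²) · cd = m²·s⁻²·cd.

m²·s⁻²·cd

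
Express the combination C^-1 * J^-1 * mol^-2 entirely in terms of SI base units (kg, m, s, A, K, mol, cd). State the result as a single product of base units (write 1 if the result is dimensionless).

C = s·A.
So C⁻¹ = s⁻¹·A⁻¹.
J = kg·m²·s⁻².
So J⁻¹ = kg⁻¹·m⁻²·s².
Combining: C⁻¹·J⁻¹·mol⁻² = (s⁻¹·A⁻¹) · (kg⁻¹·m⁻²·s²) · mol⁻² = kg⁻¹·m⁻²·s·A⁻¹·mol⁻².

kg⁻¹·m⁻²·s·A⁻¹·mol⁻²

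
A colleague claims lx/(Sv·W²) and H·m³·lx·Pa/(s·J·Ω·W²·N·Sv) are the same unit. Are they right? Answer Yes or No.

No

Left side:
  Sv = J/kg (equivalent dose = energy per mass),
      = m²·s⁻².
  So Sv⁻¹ = m⁻²·s².
  lx = lm/m² (illuminance = luminous flux per area),
      = m⁻²·cd.
  W = J/s (power = energy per time),
      = kg·m²·s⁻³.
  So W⁻² = kg⁻²·m⁻⁴·s⁶.
  Combining: Sv⁻¹·lx·W⁻² = (m⁻²·s²) · (m⁻²·cd) · (kg⁻²·m⁻⁴·s⁶) = kg⁻²·m⁻⁸·s⁸·cd.
Right side:
  H = kg·m²·s⁻²·A⁻².
  J = kg·m²·s⁻².
  So J⁻¹ = kg⁻¹·m⁻²·s².
  lx = m⁻²·cd.
  Ω = kg·m²·s⁻³·A⁻².
  So Ω⁻¹ = kg⁻¹·m⁻²·s³·A².
  W = kg·m²·s⁻³.
  So W⁻² = kg⁻²·m⁻⁴·s⁶.
  N = kg·m·s⁻².
  So N⁻¹ = kg⁻¹·m⁻¹·s².
  Sv = m²·s⁻².
  So Sv⁻¹ = m⁻²·s².
  Pa = kg·m⁻¹·s⁻².
  Combining: H·s⁻¹·m³·J⁻¹·lx·Ω⁻¹·W⁻²·N⁻¹·Sv⁻¹·Pa = (kg·m²·s⁻²·A⁻²) · s⁻¹ · m³ · (kg⁻¹·m⁻²·s²) · (m⁻²·cd) · (kg⁻¹·m⁻²·s³·A²) · (kg⁻²·m⁻⁴·s⁶) · (kg⁻¹·m⁻¹·s²) · (m⁻²·s²) · (kg·m⁻¹·s⁻²) = kg⁻³·m⁻⁹·s¹⁰·cd.
Left is kg⁻²·m⁻⁸·s⁸·cd; right is kg⁻³·m⁻⁹·s¹⁰·cd — different.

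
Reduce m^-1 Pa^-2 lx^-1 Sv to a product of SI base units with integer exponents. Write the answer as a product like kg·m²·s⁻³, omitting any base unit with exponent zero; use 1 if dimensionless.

Pa = kg·m⁻¹·s⁻².
So Pa⁻² = kg⁻²·m²·s⁴.
lx = m⁻²·cd.
So lx⁻¹ = m²·cd⁻¹.
Sv = m²·s⁻².
Combining: m⁻¹·Pa⁻²·lx⁻¹·Sv = m⁻¹ · (kg⁻²·m²·s⁴) · (m²·cd⁻¹) · (m²·s⁻²) = kg⁻²·m⁵·s²·cd⁻¹.

kg⁻²·m⁵·s²·cd⁻¹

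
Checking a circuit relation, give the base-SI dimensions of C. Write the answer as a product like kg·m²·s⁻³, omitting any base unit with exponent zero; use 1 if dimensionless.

C = s·A.

s·A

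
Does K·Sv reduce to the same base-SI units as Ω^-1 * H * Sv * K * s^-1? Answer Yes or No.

Yes

Left side:
  Sv = m²·s⁻².
  Combining: K·Sv = K · (m²·s⁻²) = m²·s⁻²·K.
Right side:
  Ω = V/A (resistance = voltage per current),
      = kg·m²·s⁻³·A⁻².
  So Ω⁻¹ = kg⁻¹·m⁻²·s³·A².
  H = Wb/A (inductance = flux per current),
      = kg·m²·s⁻²·A⁻².
  Sv = J/kg (equivalent dose = energy per mass),
      = m²·s⁻².
  Combining: Ω⁻¹·H·Sv·K·s⁻¹ = (kg⁻¹·m⁻²·s³·A²) · (kg·m²·s⁻²·A⁻²) · (m²·s⁻²) · K · s⁻¹ = m²·s⁻²·K.
Both reduce to m²·s⁻²·K.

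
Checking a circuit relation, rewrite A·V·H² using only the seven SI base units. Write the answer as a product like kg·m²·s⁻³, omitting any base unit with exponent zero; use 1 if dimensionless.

V = W/A (potential = power per current),
    = kg·m²·s⁻³·A⁻¹.
H = Wb/A (inductance = flux per current),
    = kg·m²·s⁻²·A⁻².
So H² = kg²·m⁴·s⁻⁴·A⁻⁴.
Combining: A·V·H² = A · (kg·m²·s⁻³·A⁻¹) · (kg²·m⁴·s⁻⁴·A⁻⁴) = kg³·m⁶·s⁻⁷·A⁻⁴.

kg³·m⁶·s⁻⁷·A⁻⁴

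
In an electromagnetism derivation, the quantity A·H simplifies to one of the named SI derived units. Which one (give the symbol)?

Wb

H = kg·m²·s⁻²·A⁻².
Combining: A·H = A · (kg·m²·s⁻²·A⁻²) = kg·m²·s⁻²·A⁻¹.
kg·m²·s⁻²·A⁻¹ is the base-SI form of the weber.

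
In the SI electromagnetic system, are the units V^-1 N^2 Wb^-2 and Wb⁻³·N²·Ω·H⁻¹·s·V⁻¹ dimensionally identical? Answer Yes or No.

Left side:
  V = W/A (potential = power per current),
      = kg·m²·s⁻³·A⁻¹.
  So V⁻¹ = kg⁻¹·m⁻²·s³·A.
  N = kg·m/s² = kg·m·s⁻² (force = mass × acceleration).
  So N² = kg²·m²·s⁻⁴.
  Wb = V·s (flux: a volt is a weber per second),
      = kg·m²·s⁻²·A⁻¹.
  So Wb⁻² = kg⁻²·m⁻⁴·s⁴·A².
  Combining: V⁻¹·N²·Wb⁻² = (kg⁻¹·m⁻²·s³·A) · (kg²·m²·s⁻⁴) · (kg⁻²·m⁻⁴·s⁴·A²) = kg⁻¹·m⁻⁴·s³·A³.
Right side:
  Wb = V·s (flux: a volt is a weber per second),
      = kg·m²·s⁻²·A⁻¹.
  So Wb⁻³ = kg⁻³·m⁻⁶·s⁶·A³.
  N = kg·m/s² = kg·m·s⁻² (force = mass × acceleration).
  So N² = kg²·m²·s⁻⁴.
  Ω = V/A (resistance = voltage per current),
      = kg·m²·s⁻³·A⁻².
  H = Wb/A (inductance = flux per current),
      = kg·m²·s⁻²·A⁻².
  So H⁻¹ = kg⁻¹·m⁻²·s²·A².
  V = W/A (potential = power per current),
      = kg·m²·s⁻³·A⁻¹.
  So V⁻¹ = kg⁻¹·m⁻²·s³·A.
  Combining: Wb⁻³·N²·Ω·H⁻¹·s·V⁻¹ = (kg⁻³·m⁻⁶·s⁶·A³) · (kg²·m²·s⁻⁴) · (kg·m²·s⁻³·A⁻²) · (kg⁻¹·m⁻²·s²·A²) · s · (kg⁻¹·m⁻²·s³·A) = kg⁻²·m⁻⁶·s⁵·A⁴.
Left is kg⁻¹·m⁻⁴·s³·A³; right is kg⁻²·m⁻⁶·s⁵·A⁴ — different.

No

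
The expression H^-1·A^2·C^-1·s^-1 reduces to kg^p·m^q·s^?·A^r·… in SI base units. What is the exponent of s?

0

H = kg·m²·s⁻²·A⁻².
So H⁻¹ = kg⁻¹·m⁻²·s²·A².
C = s·A.
So C⁻¹ = s⁻¹·A⁻¹.
Combining: H⁻¹·A²·C⁻¹·s⁻¹ = (kg⁻¹·m⁻²·s²·A²) · A² · (s⁻¹·A⁻¹) · s⁻¹ = kg⁻¹·m⁻²·A³.
The exponent of s is 0.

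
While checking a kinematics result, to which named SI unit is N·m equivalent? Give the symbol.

J

N = kg·m/s² = kg·m·s⁻² (force = mass × acceleration).
Combining: N·m = (kg·m·s⁻²) · m = kg·m²·s⁻².
kg·m²·s⁻² is the base-SI form of the joule.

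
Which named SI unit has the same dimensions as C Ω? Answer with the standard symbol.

Wb

C = A·s = s·A (charge = current × time).
Ω = V/A (resistance = voltage per current),
    = kg·m²·s⁻³·A⁻².
Combining: C·Ω = (s·A) · (kg·m²·s⁻³·A⁻²) = kg·m²·s⁻²·A⁻¹.
kg·m²·s⁻²·A⁻¹ is the base-SI form of the weber.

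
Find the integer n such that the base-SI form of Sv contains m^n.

Sv = J/kg (equivalent dose = energy per mass),
    = m²·s⁻².
The exponent of m is 2.

2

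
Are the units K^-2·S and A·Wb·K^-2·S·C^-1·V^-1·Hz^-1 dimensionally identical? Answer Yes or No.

No

Left side:
  S = 1/Ω (conductance is reciprocal resistance),
      = kg⁻¹·m⁻²·s³·A².
  Combining: K⁻²·S = K⁻² · (kg⁻¹·m⁻²·s³·A²) = kg⁻¹·m⁻²·s³·A²·K⁻².
Right side:
  Wb = kg·m²·s⁻²·A⁻¹.
  S = kg⁻¹·m⁻²·s³·A².
  C = s·A.
  So C⁻¹ = s⁻¹·A⁻¹.
  V = kg·m²·s⁻³·A⁻¹.
  So V⁻¹ = kg⁻¹·m⁻²·s³·A.
  Hz = s⁻¹.
  So Hz⁻¹ = s.
  Combining: A·Wb·K⁻²·S·C⁻¹·V⁻¹·Hz⁻¹ = A · (kg·m²·s⁻²·A⁻¹) · K⁻² · (kg⁻¹·m⁻²·s³·A²) · (s⁻¹·A⁻¹) · (kg⁻¹·m⁻²·s³·A) · s = kg⁻¹·m⁻²·s⁴·A²·K⁻².
Left is kg⁻¹·m⁻²·s³·A²·K⁻²; right is kg⁻¹·m⁻²·s⁴·A²·K⁻² — different.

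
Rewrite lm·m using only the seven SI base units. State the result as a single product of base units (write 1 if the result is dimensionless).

lm = cd·sr = cd (luminous flux; sr is dimensionless).
Combining: lm·m = cd · m = m·cd.

m·cd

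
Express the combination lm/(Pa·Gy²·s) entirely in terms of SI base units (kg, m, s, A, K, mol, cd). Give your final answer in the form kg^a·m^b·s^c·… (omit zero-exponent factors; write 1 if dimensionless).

Pa = kg·m⁻¹·s⁻².
So Pa⁻¹ = kg⁻¹·m·s².
Gy = m²·s⁻².
So Gy⁻² = m⁻⁴·s⁴.
lm = cd.
Combining: Pa⁻¹·Gy⁻²·lm·s⁻¹ = (kg⁻¹·m·s²) · (m⁻⁴·s⁴) · cd · s⁻¹ = kg⁻¹·m⁻³·s⁵·cd.

kg⁻¹·m⁻³·s⁵·cd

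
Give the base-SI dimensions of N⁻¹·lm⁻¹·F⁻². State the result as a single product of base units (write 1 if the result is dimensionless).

kg·m³·s⁻⁶·A⁻⁴·cd⁻¹

N = kg·m/s² = kg·m·s⁻² (force = mass × acceleration).
So N⁻¹ = kg⁻¹·m⁻¹·s².
lm = cd·sr = cd (luminous flux; sr is dimensionless).
So lm⁻¹ = cd⁻¹.
F = C/V (capacitance = charge per voltage),
    = A·s/(kg·m²·s⁻³·A⁻¹) (substituting C and V),
    = kg⁻¹·m⁻²·s⁴·A².
So F⁻² = kg²·m⁴·s⁻⁸·A⁻⁴.
Combining: N⁻¹·lm⁻¹·F⁻² = (kg⁻¹·m⁻¹·s²) · cd⁻¹ · (kg²·m⁴·s⁻⁸·A⁻⁴) = kg·m³·s⁻⁶·A⁻⁴·cd⁻¹.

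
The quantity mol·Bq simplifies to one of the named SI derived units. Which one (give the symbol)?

Bq = 1/s = s⁻¹ (activity is decays per second).
Combining: mol·Bq = mol · s⁻¹ = s⁻¹·mol.
s⁻¹·mol is the base-SI form of the katal.

kat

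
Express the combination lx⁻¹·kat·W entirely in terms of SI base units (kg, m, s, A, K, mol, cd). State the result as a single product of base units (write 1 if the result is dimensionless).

lx = m⁻²·cd.
So lx⁻¹ = m²·cd⁻¹.
kat = s⁻¹·mol.
W = kg·m²·s⁻³.
Combining: lx⁻¹·kat·W = (m²·cd⁻¹) · (s⁻¹·mol) · (kg·m²·s⁻³) = kg·m⁴·s⁻⁴·mol·cd⁻¹.

kg·m⁴·s⁻⁴·mol·cd⁻¹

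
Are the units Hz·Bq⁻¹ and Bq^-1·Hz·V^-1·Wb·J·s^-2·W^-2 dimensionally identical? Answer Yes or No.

No

Left side:
  Hz = 1/s = s⁻¹ (frequency is cycles per second).
  Bq = 1/s = s⁻¹ (activity is decays per second).
  So Bq⁻¹ = s.
  Combining: Hz·Bq⁻¹ = s⁻¹ · s = 1.
Right side:
  Bq = s⁻¹.
  So Bq⁻¹ = s.
  Hz = s⁻¹.
  V = kg·m²·s⁻³·A⁻¹.
  So V⁻¹ = kg⁻¹·m⁻²·s³·A.
  Wb = kg·m²·s⁻²·A⁻¹.
  J = kg·m²·s⁻².
  W = kg·m²·s⁻³.
  So W⁻² = kg⁻²·m⁻⁴·s⁶.
  Combining: Bq⁻¹·Hz·V⁻¹·Wb·J·s⁻²·W⁻² = s · s⁻¹ · (kg⁻¹·m⁻²·s³·A) · (kg·m²·s⁻²·A⁻¹) · (kg·m²·s⁻²) · s⁻² · (kg⁻²·m⁻⁴·s⁶) = kg⁻¹·m⁻²·s³.
Left is 1; right is kg⁻¹·m⁻²·s³ — different.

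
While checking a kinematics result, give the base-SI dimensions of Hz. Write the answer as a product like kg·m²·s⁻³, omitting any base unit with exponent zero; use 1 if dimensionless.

Hz = 1/s = s⁻¹ (frequency is cycles per second).

s⁻¹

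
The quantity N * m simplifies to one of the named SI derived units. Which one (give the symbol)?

J

N = kg·m/s² = kg·m·s⁻² (force = mass × acceleration).
Combining: N·m = (kg·m·s⁻²) · m = kg·m²·s⁻².
kg·m²·s⁻² is the base-SI form of the joule.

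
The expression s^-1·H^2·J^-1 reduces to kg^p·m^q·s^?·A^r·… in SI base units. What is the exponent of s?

H = kg·m²·s⁻²·A⁻².
So H² = kg²·m⁴·s⁻⁴·A⁻⁴.
J = kg·m²·s⁻².
So J⁻¹ = kg⁻¹·m⁻²·s².
Combining: s⁻¹·H²·J⁻¹ = s⁻¹ · (kg²·m⁴·s⁻⁴·A⁻⁴) · (kg⁻¹·m⁻²·s²) = kg·m²·s⁻³·A⁻⁴.
The exponent of s is -3.

-3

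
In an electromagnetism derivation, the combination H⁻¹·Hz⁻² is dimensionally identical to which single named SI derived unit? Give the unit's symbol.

F

H = kg·m²·s⁻²·A⁻².
So H⁻¹ = kg⁻¹·m⁻²·s²·A².
Hz = s⁻¹.
So Hz⁻² = s².
Combining: H⁻¹·Hz⁻² = (kg⁻¹·m⁻²·s²·A²) · s² = kg⁻¹·m⁻²·s⁴·A².
kg⁻¹·m⁻²·s⁴·A² is the base-SI form of the farad.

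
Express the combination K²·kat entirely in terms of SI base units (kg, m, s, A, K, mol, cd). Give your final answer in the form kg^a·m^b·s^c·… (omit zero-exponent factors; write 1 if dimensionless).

kat = mol/s = s⁻¹·mol (catalytic activity).
Combining: K²·kat = K² · (s⁻¹·mol) = s⁻¹·K²·mol.

s⁻¹·K²·mol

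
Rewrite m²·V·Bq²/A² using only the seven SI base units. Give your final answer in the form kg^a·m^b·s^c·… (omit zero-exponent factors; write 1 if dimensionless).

kg·m⁴·s⁻⁵·A⁻³

V = kg·m²·s⁻³·A⁻¹.
Bq = s⁻¹.
So Bq² = s⁻².
Combining: A⁻²·m²·V·Bq² = A⁻² · m² · (kg·m²·s⁻³·A⁻¹) · s⁻² = kg·m⁴·s⁻⁵·A⁻³.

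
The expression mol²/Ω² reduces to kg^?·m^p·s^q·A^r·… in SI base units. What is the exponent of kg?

-2

Ω = V/A (resistance = voltage per current),
    = kg·m²·s⁻³·A⁻².
So Ω⁻² = kg⁻²·m⁻⁴·s⁶·A⁴.
Combining: mol²·Ω⁻² = mol² · (kg⁻²·m⁻⁴·s⁶·A⁴) = kg⁻²·m⁻⁴·s⁶·A⁴·mol².
The exponent of kg is -2.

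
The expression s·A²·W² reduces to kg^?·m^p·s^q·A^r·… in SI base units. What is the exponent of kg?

W = J/s (power = energy per time),
    = kg·m²·s⁻³.
So W² = kg²·m⁴·s⁻⁶.
Combining: s·A²·W² = s · A² · (kg²·m⁴·s⁻⁶) = kg²·m⁴·s⁻⁵·A².
The exponent of kg is 2.

2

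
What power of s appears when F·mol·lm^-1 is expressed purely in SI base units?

F = C/V (capacitance = charge per voltage),
    = A·s/(kg·m²·s⁻³·A⁻¹) (substituting C and V),
    = kg⁻¹·m⁻²·s⁴·A².
lm = cd·sr = cd (luminous flux; sr is dimensionless).
So lm⁻¹ = cd⁻¹.
Combining: F·mol·lm⁻¹ = (kg⁻¹·m⁻²·s⁴·A²) · mol · cd⁻¹ = kg⁻¹·m⁻²·s⁴·A²·mol·cd⁻¹.
The exponent of s is 4.

4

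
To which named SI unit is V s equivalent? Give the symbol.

V = kg·m²·s⁻³·A⁻¹.
Combining: V·s = (kg·m²·s⁻³·A⁻¹) · s = kg·m²·s⁻²·A⁻¹.
kg·m²·s⁻²·A⁻¹ is the base-SI form of the weber.

Wb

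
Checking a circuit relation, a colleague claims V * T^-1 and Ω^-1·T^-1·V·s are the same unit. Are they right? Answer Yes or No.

No

Left side:
  V = kg·m²·s⁻³·A⁻¹.
  T = kg·s⁻²·A⁻¹.
  So T⁻¹ = kg⁻¹·s²·A.
  Combining: V·T⁻¹ = (kg·m²·s⁻³·A⁻¹) · (kg⁻¹·s²·A) = m²·s⁻¹.
Right side:
  Ω = V/A (resistance = voltage per current),
      = kg·m²·s⁻³·A⁻².
  So Ω⁻¹ = kg⁻¹·m⁻²·s³·A².
  T = Wb/m² (flux density = flux per area),
      = kg·s⁻²·A⁻¹.
  So T⁻¹ = kg⁻¹·s²·A.
  V = W/A (potential = power per current),
      = kg·m²·s⁻³·A⁻¹.
  Combining: Ω⁻¹·T⁻¹·V·s = (kg⁻¹·m⁻²·s³·A²) · (kg⁻¹·s²·A) · (kg·m²·s⁻³·A⁻¹) · s = kg⁻¹·s³·A².
Left is m²·s⁻¹; right is kg⁻¹·s³·A² — different.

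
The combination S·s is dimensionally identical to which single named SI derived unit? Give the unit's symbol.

F

S = 1/Ω (conductance is reciprocal resistance),
    = kg⁻¹·m⁻²·s³·A².
Combining: S·s = (kg⁻¹·m⁻²·s³·A²) · s = kg⁻¹·m⁻²·s⁴·A².
kg⁻¹·m⁻²·s⁴·A² is the base-SI form of the farad.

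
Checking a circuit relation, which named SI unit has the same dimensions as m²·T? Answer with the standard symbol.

Wb

T = Wb/m² (flux density = flux per area),
    = kg·s⁻²·A⁻¹.
Combining: m²·T = m² · (kg·s⁻²·A⁻¹) = kg·m²·s⁻²·A⁻¹.
kg·m²·s⁻²·A⁻¹ is the base-SI form of the weber.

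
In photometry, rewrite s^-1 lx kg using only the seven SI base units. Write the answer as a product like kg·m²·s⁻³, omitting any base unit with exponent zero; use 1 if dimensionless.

kg·m⁻²·s⁻¹·cd

lx = lm/m² (illuminance = luminous flux per area),
    = m⁻²·cd.
Combining: s⁻¹·lx·kg = s⁻¹ · (m⁻²·cd) · kg = kg·m⁻²·s⁻¹·cd.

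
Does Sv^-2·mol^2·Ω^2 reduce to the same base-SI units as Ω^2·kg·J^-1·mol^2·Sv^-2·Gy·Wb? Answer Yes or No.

Left side:
  Sv = m²·s⁻².
  So Sv⁻² = m⁻⁴·s⁴.
  Ω = kg·m²·s⁻³·A⁻².
  So Ω² = kg²·m⁴·s⁻⁶·A⁻⁴.
  Combining: Sv⁻²·mol²·Ω² = (m⁻⁴·s⁴) · mol² · (kg²·m⁴·s⁻⁶·A⁻⁴) = kg²·s⁻²·A⁻⁴·mol².
Right side:
  Ω = V/A (resistance = voltage per current),
      = kg·m²·s⁻³·A⁻².
  So Ω² = kg²·m⁴·s⁻⁶·A⁻⁴.
  J = N·m (work = force × distance),
      = kg·m²·s⁻².
  So J⁻¹ = kg⁻¹·m⁻²·s².
  Sv = J/kg (equivalent dose = energy per mass),
      = m²·s⁻².
  So Sv⁻² = m⁻⁴·s⁴.
  Gy = J/kg (absorbed dose = energy per mass),
      = m²·s⁻².
  Wb = V·s (flux: a volt is a weber per second),
      = kg·m²·s⁻²·A⁻¹.
  Combining: Ω²·kg·J⁻¹·mol²·Sv⁻²·Gy·Wb = (kg²·m⁴·s⁻⁶·A⁻⁴) · kg · (kg⁻¹·m⁻²·s²) · mol² · (m⁻⁴·s⁴) · (m²·s⁻²) · (kg·m²·s⁻²·A⁻¹) = kg³·m²·s⁻⁴·A⁻⁵·mol².
Left is kg²·s⁻²·A⁻⁴·mol²; right is kg³·m²·s⁻⁴·A⁻⁵·mol² — different.

No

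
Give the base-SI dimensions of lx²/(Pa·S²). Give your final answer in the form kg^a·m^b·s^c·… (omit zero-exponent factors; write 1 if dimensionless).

Pa = N/m² (pressure = force per area),
    = kg·m⁻¹·s⁻².
So Pa⁻¹ = kg⁻¹·m·s².
S = 1/Ω (conductance is reciprocal resistance),
    = kg⁻¹·m⁻²·s³·A².
So S⁻² = kg²·m⁴·s⁻⁶·A⁻⁴.
lx = lm/m² (illuminance = luminous flux per area),
    = m⁻²·cd.
So lx² = m⁻⁴·cd².
Combining: Pa⁻¹·S⁻²·lx² = (kg⁻¹·m·s²) · (kg²·m⁴·s⁻⁶·A⁻⁴) · (m⁻⁴·cd²) = kg·m·s⁻⁴·A⁻⁴·cd².

kg·m·s⁻⁴·A⁻⁴·cd²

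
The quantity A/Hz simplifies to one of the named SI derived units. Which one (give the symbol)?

C

Hz = s⁻¹.
So Hz⁻¹ = s.
Combining: A·Hz⁻¹ = A · s = s·A.
s·A is the base-SI form of the coulomb.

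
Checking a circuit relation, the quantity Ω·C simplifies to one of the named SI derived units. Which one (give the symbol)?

Wb

Ω = V/A (resistance = voltage per current),
    = kg·m²·s⁻³·A⁻².
C = A·s = s·A (charge = current × time).
Combining: Ω·C = (kg·m²·s⁻³·A⁻²) · (s·A) = kg·m²·s⁻²·A⁻¹.
kg·m²·s⁻²·A⁻¹ is the base-SI form of the weber.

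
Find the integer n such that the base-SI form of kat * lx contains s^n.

kat = s⁻¹·mol.
lx = m⁻²·cd.
Combining: kat·lx = (s⁻¹·mol) · (m⁻²·cd) = m⁻²·s⁻¹·mol·cd.
The exponent of s is -1.

-1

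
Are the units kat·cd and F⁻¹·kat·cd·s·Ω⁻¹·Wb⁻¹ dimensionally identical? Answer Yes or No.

Left side:
  kat = s⁻¹·mol.
  Combining: kat·cd = (s⁻¹·mol) · cd = s⁻¹·mol·cd.
Right side:
  F = kg⁻¹·m⁻²·s⁴·A².
  So F⁻¹ = kg·m²·s⁻⁴·A⁻².
  kat = s⁻¹·mol.
  Ω = kg·m²·s⁻³·A⁻².
  So Ω⁻¹ = kg⁻¹·m⁻²·s³·A².
  Wb = kg·m²·s⁻²·A⁻¹.
  So Wb⁻¹ = kg⁻¹·m⁻²·s²·A.
  Combining: F⁻¹·kat·cd·s·Ω⁻¹·Wb⁻¹ = (kg·m²·s⁻⁴·A⁻²) · (s⁻¹·mol) · cd · s · (kg⁻¹·m⁻²·s³·A²) · (kg⁻¹·m⁻²·s²·A) = kg⁻¹·m⁻²·s·A·mol·cd.
Left is s⁻¹·mol·cd; right is kg⁻¹·m⁻²·s·A·mol·cd — different.

No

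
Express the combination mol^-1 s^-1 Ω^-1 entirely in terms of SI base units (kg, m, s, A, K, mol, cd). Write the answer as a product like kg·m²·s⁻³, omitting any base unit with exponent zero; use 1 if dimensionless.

Ω = kg·m²·s⁻³·A⁻².
So Ω⁻¹ = kg⁻¹·m⁻²·s³·A².
Combining: mol⁻¹·s⁻¹·Ω⁻¹ = mol⁻¹ · s⁻¹ · (kg⁻¹·m⁻²·s³·A²) = kg⁻¹·m⁻²·s²·A²·mol⁻¹.

kg⁻¹·m⁻²·s²·A²·mol⁻¹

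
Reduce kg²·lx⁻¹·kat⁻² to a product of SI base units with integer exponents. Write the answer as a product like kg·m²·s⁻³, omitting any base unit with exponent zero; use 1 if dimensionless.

kg²·m²·s²·mol⁻²·cd⁻¹

lx = lm/m² (illuminance = luminous flux per area),
    = m⁻²·cd.
So lx⁻¹ = m²·cd⁻¹.
kat = mol/s = s⁻¹·mol (catalytic activity).
So kat⁻² = s²·mol⁻².
Combining: kg²·lx⁻¹·kat⁻² = kg² · (m²·cd⁻¹) · (s²·mol⁻²) = kg²·m²·s²·mol⁻²·cd⁻¹.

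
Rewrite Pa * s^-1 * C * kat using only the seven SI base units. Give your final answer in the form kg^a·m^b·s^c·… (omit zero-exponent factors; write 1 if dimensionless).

Pa = N/m² (pressure = force per area),
    = kg·m⁻¹·s⁻².
C = A·s = s·A (charge = current × time).
kat = mol/s = s⁻¹·mol (catalytic activity).
Combining: Pa·s⁻¹·C·kat = (kg·m⁻¹·s⁻²) · s⁻¹ · (s·A) · (s⁻¹·mol) = kg·m⁻¹·s⁻³·A·mol.

kg·m⁻¹·s⁻³·A·mol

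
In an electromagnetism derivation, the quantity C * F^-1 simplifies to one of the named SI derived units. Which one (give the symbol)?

V

C = A·s = s·A (charge = current × time).
F = C/V (capacitance = charge per voltage),
    = A·s/(kg·m²·s⁻³·A⁻¹) (substituting C and V),
    = kg⁻¹·m⁻²·s⁴·A².
So F⁻¹ = kg·m²·s⁻⁴·A⁻².
Combining: C·F⁻¹ = (s·A) · (kg·m²·s⁻⁴·A⁻²) = kg·m²·s⁻³·A⁻¹.
kg·m²·s⁻³·A⁻¹ is the base-SI form of the volt.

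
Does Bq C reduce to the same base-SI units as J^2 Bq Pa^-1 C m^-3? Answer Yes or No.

No

Left side:
  Bq = s⁻¹.
  C = s·A.
  Combining: Bq·C = s⁻¹ · (s·A) = A.
Right side:
  J = kg·m²·s⁻².
  So J² = kg²·m⁴·s⁻⁴.
  Bq = s⁻¹.
  Pa = kg·m⁻¹·s⁻².
  So Pa⁻¹ = kg⁻¹·m·s².
  C = s·A.
  Combining: J²·Bq·Pa⁻¹·C·m⁻³ = (kg²·m⁴·s⁻⁴) · s⁻¹ · (kg⁻¹·m·s²) · (s·A) · m⁻³ = kg·m²·s⁻²·A.
Left is A; right is kg·m²·s⁻²·A — different.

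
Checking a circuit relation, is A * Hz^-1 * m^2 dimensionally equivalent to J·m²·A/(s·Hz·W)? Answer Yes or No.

Yes

Left side:
  Hz = 1/s = s⁻¹ (frequency is cycles per second).
  So Hz⁻¹ = s.
  Combining: A·Hz⁻¹·m² = A · s · m² = m²·s·A.
Right side:
  Hz = 1/s = s⁻¹ (frequency is cycles per second).
  So Hz⁻¹ = s.
  J = N·m (work = force × distance),
      = kg·m²·s⁻².
  W = J/s (power = energy per time),
      = kg·m²·s⁻³.
  So W⁻¹ = kg⁻¹·m⁻²·s³.
  Combining: s⁻¹·Hz⁻¹·J·W⁻¹·m²·A = s⁻¹ · s · (kg·m²·s⁻²) · (kg⁻¹·m⁻²·s³) · m² · A = m²·s·A.
Both reduce to m²·s·A.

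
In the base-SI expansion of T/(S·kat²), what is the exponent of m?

2

S = 1/Ω (conductance is reciprocal resistance),
    = kg⁻¹·m⁻²·s³·A².
So S⁻¹ = kg·m²·s⁻³·A⁻².
T = Wb/m² (flux density = flux per area),
    = kg·s⁻²·A⁻¹.
kat = mol/s = s⁻¹·mol (catalytic activity).
So kat⁻² = s²·mol⁻².
Combining: S⁻¹·T·kat⁻² = (kg·m²·s⁻³·A⁻²) · (kg·s⁻²·A⁻¹) · (s²·mol⁻²) = kg²·m²·s⁻³·A⁻³·mol⁻².
The exponent of m is 2.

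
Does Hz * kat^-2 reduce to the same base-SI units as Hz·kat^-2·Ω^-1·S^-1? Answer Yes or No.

Yes

Left side:
  Hz = 1/s = s⁻¹ (frequency is cycles per second).
  kat = mol/s = s⁻¹·mol (catalytic activity).
  So kat⁻² = s²·mol⁻².
  Combining: Hz·kat⁻² = s⁻¹ · (s²·mol⁻²) = s·mol⁻².
Right side:
  Hz = 1/s = s⁻¹ (frequency is cycles per second).
  kat = mol/s = s⁻¹·mol (catalytic activity).
  So kat⁻² = s²·mol⁻².
  Ω = V/A (resistance = voltage per current),
      = kg·m²·s⁻³·A⁻².
  So Ω⁻¹ = kg⁻¹·m⁻²·s³·A².
  S = 1/Ω (conductance is reciprocal resistance),
      = kg⁻¹·m⁻²·s³·A².
  So S⁻¹ = kg·m²·s⁻³·A⁻².
  Combining: Hz·kat⁻²·Ω⁻¹·S⁻¹ = s⁻¹ · (s²·mol⁻²) · (kg⁻¹·m⁻²·s³·A²) · (kg·m²·s⁻³·A⁻²) = s·mol⁻².
Both reduce to s·mol⁻².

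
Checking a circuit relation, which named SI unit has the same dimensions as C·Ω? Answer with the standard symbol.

Wb

C = s·A.
Ω = kg·m²·s⁻³·A⁻².
Combining: C·Ω = (s·A) · (kg·m²·s⁻³·A⁻²) = kg·m²·s⁻²·A⁻¹.
kg·m²·s⁻²·A⁻¹ is the base-SI form of the weber.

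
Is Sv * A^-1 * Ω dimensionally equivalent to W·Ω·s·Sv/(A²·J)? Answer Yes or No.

Left side:
  Sv = J/kg (equivalent dose = energy per mass),
      = m²·s⁻².
  Ω = V/A (resistance = voltage per current),
      = kg·m²·s⁻³·A⁻².
  Combining: Sv·A⁻¹·Ω = (m²·s⁻²) · A⁻¹ · (kg·m²·s⁻³·A⁻²) = kg·m⁴·s⁻⁵·A⁻³.
Right side:
  W = J/s (power = energy per time),
      = kg·m²·s⁻³.
  Ω = V/A (resistance = voltage per current),
      = kg·m²·s⁻³·A⁻².
  J = N·m (work = force × distance),
      = kg·m²·s⁻².
  So J⁻¹ = kg⁻¹·m⁻²·s².
  Sv = J/kg (equivalent dose = energy per mass),
      = m²·s⁻².
  Combining: A⁻²·W·Ω·J⁻¹·s·Sv = A⁻² · (kg·m²·s⁻³) · (kg·m²·s⁻³·A⁻²) · (kg⁻¹·m⁻²·s²) · s · (m²·s⁻²) = kg·m⁴·s⁻⁵·A⁻⁴.
Left is kg·m⁴·s⁻⁵·A⁻³; right is kg·m⁴·s⁻⁵·A⁻⁴ — different.

No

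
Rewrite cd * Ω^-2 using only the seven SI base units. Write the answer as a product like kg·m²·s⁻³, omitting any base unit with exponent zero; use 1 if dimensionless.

kg⁻²·m⁻⁴·s⁶·A⁴·cd

Ω = V/A (resistance = voltage per current),
    = kg·m²·s⁻³·A⁻².
So Ω⁻² = kg⁻²·m⁻⁴·s⁶·A⁴.
Combining: cd·Ω⁻² = cd · (kg⁻²·m⁻⁴·s⁶·A⁴) = kg⁻²·m⁻⁴·s⁶·A⁴·cd.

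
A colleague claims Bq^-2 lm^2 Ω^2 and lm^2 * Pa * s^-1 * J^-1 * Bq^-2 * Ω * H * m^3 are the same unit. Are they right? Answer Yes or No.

Yes

Left side:
  Bq = 1/s = s⁻¹ (activity is decays per second).
  So Bq⁻² = s².
  lm = cd·sr = cd (luminous flux; sr is dimensionless).
  So lm² = cd².
  Ω = V/A (resistance = voltage per current),
      = kg·m²·s⁻³·A⁻².
  So Ω² = kg²·m⁴·s⁻⁶·A⁻⁴.
  Combining: Bq⁻²·lm²·Ω² = s² · cd² · (kg²·m⁴·s⁻⁶·A⁻⁴) = kg²·m⁴·s⁻⁴·A⁻⁴·cd².
Right side:
  lm = cd.
  So lm² = cd².
  Pa = kg·m⁻¹·s⁻².
  J = kg·m²·s⁻².
  So J⁻¹ = kg⁻¹·m⁻²·s².
  Bq = s⁻¹.
  So Bq⁻² = s².
  Ω = kg·m²·s⁻³·A⁻².
  H = kg·m²·s⁻²·A⁻².
  Combining: lm²·Pa·s⁻¹·J⁻¹·Bq⁻²·Ω·H·m³ = cd² · (kg·m⁻¹·s⁻²) · s⁻¹ · (kg⁻¹·m⁻²·s²) · s² · (kg·m²·s⁻³·A⁻²) · (kg·m²·s⁻²·A⁻²) · m³ = kg²·m⁴·s⁻⁴·A⁻⁴·cd².
Both reduce to kg²·m⁴·s⁻⁴·A⁻⁴·cd².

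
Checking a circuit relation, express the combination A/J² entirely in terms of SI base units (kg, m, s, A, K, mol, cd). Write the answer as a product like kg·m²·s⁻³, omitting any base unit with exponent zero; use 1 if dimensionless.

kg⁻²·m⁻⁴·s⁴·A

J = N·m (work = force × distance),
    = kg·m²·s⁻².
So J⁻² = kg⁻²·m⁻⁴·s⁴.
Combining: J⁻²·A = (kg⁻²·m⁻⁴·s⁴) · A = kg⁻²·m⁻⁴·s⁴·A.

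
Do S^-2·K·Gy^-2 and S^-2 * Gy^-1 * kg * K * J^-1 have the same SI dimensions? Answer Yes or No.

Left side:
  S = 1/Ω (conductance is reciprocal resistance),
      = kg⁻¹·m⁻²·s³·A².
  So S⁻² = kg²·m⁴·s⁻⁶·A⁻⁴.
  Gy = J/kg (absorbed dose = energy per mass),
      = m²·s⁻².
  So Gy⁻² = m⁻⁴·s⁴.
  Combining: S⁻²·K·Gy⁻² = (kg²·m⁴·s⁻⁶·A⁻⁴) · K · (m⁻⁴·s⁴) = kg²·s⁻²·A⁻⁴·K.
Right side:
  S = kg⁻¹·m⁻²·s³·A².
  So S⁻² = kg²·m⁴·s⁻⁶·A⁻⁴.
  Gy = m²·s⁻².
  So Gy⁻¹ = m⁻²·s².
  J = kg·m²·s⁻².
  So J⁻¹ = kg⁻¹·m⁻²·s².
  Combining: S⁻²·Gy⁻¹·kg·K·J⁻¹ = (kg²·m⁴·s⁻⁶·A⁻⁴) · (m⁻²·s²) · kg · K · (kg⁻¹·m⁻²·s²) = kg²·s⁻²·A⁻⁴·K.
Both reduce to kg²·s⁻²·A⁻⁴·K.

Yes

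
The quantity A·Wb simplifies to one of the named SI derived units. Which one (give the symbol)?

Wb = kg·m²·s⁻²·A⁻¹.
Combining: A·Wb = A · (kg·m²·s⁻²·A⁻¹) = kg·m²·s⁻².
kg·m²·s⁻² is the base-SI form of the joule.

J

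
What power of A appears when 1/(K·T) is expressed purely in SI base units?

T = kg·s⁻²·A⁻¹.
So T⁻¹ = kg⁻¹·s²·A.
Combining: K⁻¹·T⁻¹ = K⁻¹ · (kg⁻¹·s²·A) = kg⁻¹·s²·A·K⁻¹.
The exponent of A is 1.

1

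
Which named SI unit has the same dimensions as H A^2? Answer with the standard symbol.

J

H = Wb/A (inductance = flux per current),
    = kg·m²·s⁻²·A⁻².
Combining: H·A² = (kg·m²·s⁻²·A⁻²) · A² = kg·m²·s⁻².
kg·m²·s⁻² is the base-SI form of the joule.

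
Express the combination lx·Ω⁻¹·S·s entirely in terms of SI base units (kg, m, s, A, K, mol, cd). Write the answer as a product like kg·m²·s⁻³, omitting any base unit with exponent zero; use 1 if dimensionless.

lx = lm/m² (illuminance = luminous flux per area),
    = m⁻²·cd.
Ω = V/A (resistance = voltage per current),
    = kg·m²·s⁻³·A⁻².
So Ω⁻¹ = kg⁻¹·m⁻²·s³·A².
S = 1/Ω (conductance is reciprocal resistance),
    = kg⁻¹·m⁻²·s³·A².
Combining: lx·Ω⁻¹·S·s = (m⁻²·cd) · (kg⁻¹·m⁻²·s³·A²) · (kg⁻¹·m⁻²·s³·A²) · s = kg⁻²·m⁻⁶·s⁷·A⁴·cd.

kg⁻²·m⁻⁶·s⁷·A⁴·cd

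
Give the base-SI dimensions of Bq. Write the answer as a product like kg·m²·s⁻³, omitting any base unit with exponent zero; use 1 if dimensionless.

Bq = 1/s = s⁻¹ (activity is decays per second).

s⁻¹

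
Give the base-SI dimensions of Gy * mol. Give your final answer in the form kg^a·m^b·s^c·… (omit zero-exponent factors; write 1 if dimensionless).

Gy = J/kg (absorbed dose = energy per mass),
    = m²·s⁻².
Combining: Gy·mol = (m²·s⁻²) · mol = m²·s⁻²·mol.

m²·s⁻²·mol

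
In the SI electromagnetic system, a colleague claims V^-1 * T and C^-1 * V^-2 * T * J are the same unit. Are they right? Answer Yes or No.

Left side:
  V = kg·m²·s⁻³·A⁻¹.
  So V⁻¹ = kg⁻¹·m⁻²·s³·A.
  T = kg·s⁻²·A⁻¹.
  Combining: V⁻¹·T = (kg⁻¹·m⁻²·s³·A) · (kg·s⁻²·A⁻¹) = m⁻²·s.
Right side:
  C = s·A.
  So C⁻¹ = s⁻¹·A⁻¹.
  V = kg·m²·s⁻³·A⁻¹.
  So V⁻² = kg⁻²·m⁻⁴·s⁶·A².
  T = kg·s⁻²·A⁻¹.
  J = kg·m²·s⁻².
  Combining: C⁻¹·V⁻²·T·J = (s⁻¹·A⁻¹) · (kg⁻²·m⁻⁴·s⁶·A²) · (kg·s⁻²·A⁻¹) · (kg·m²·s⁻²) = m⁻²·s.
Both reduce to m⁻²·s.

Yes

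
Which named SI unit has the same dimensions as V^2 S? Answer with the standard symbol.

V = W/A (potential = power per current),
    = kg·m²·s⁻³·A⁻¹.
So V² = kg²·m⁴·s⁻⁶·A⁻².
S = 1/Ω (conductance is reciprocal resistance),
    = kg⁻¹·m⁻²·s³·A².
Combining: V²·S = (kg²·m⁴·s⁻⁶·A⁻²) · (kg⁻¹·m⁻²·s³·A²) = kg·m²·s⁻³.
kg·m²·s⁻³ is the base-SI form of the watt.

W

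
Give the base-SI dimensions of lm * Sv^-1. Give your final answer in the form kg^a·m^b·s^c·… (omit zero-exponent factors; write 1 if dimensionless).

m⁻²·s²·cd

lm = cd·sr = cd (luminous flux; sr is dimensionless).
Sv = J/kg (equivalent dose = energy per mass),
    = m²·s⁻².
So Sv⁻¹ = m⁻²·s².
Combining: lm·Sv⁻¹ = cd · (m⁻²·s²) = m⁻²·s²·cd.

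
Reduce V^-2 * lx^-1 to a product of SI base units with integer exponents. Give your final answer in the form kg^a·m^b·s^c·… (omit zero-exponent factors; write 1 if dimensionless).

V = W/A (potential = power per current),
    = kg·m²·s⁻³·A⁻¹.
So V⁻² = kg⁻²·m⁻⁴·s⁶·A².
lx = lm/m² (illuminance = luminous flux per area),
    = m⁻²·cd.
So lx⁻¹ = m²·cd⁻¹.
Combining: V⁻²·lx⁻¹ = (kg⁻²·m⁻⁴·s⁶·A²) · (m²·cd⁻¹) = kg⁻²·m⁻²·s⁶·A²·cd⁻¹.

kg⁻²·m⁻²·s⁶·A²·cd⁻¹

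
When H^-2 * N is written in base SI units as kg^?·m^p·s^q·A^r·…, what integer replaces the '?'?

-1

H = Wb/A (inductance = flux per current),
    = kg·m²·s⁻²·A⁻².
So H⁻² = kg⁻²·m⁻⁴·s⁴·A⁴.
N = kg·m/s² = kg·m·s⁻² (force = mass × acceleration).
Combining: H⁻²·N = (kg⁻²·m⁻⁴·s⁴·A⁴) · (kg·m·s⁻²) = kg⁻¹·m⁻³·s²·A⁴.
The exponent of kg is -1.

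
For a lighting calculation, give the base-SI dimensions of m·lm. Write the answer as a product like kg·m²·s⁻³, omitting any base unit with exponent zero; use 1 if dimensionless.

m·cd

lm = cd·sr = cd (luminous flux; sr is dimensionless).
Combining: m·lm = m · cd = m·cd.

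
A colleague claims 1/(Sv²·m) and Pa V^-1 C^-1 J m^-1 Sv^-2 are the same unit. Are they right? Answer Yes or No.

Left side:
  Sv = J/kg (equivalent dose = energy per mass),
      = m²·s⁻².
  So Sv⁻² = m⁻⁴·s⁴.
  Combining: Sv⁻²·m⁻¹ = (m⁻⁴·s⁴) · m⁻¹ = m⁻⁵·s⁴.
Right side:
  Pa = N/m² (pressure = force per area),
      = kg·m⁻¹·s⁻².
  V = W/A (potential = power per current),
      = kg·m²·s⁻³·A⁻¹.
  So V⁻¹ = kg⁻¹·m⁻²·s³·A.
  C = A·s = s·A (charge = current × time).
  So C⁻¹ = s⁻¹·A⁻¹.
  J = N·m (work = force × distance),
      = kg·m²·s⁻².
  Sv = J/kg (equivalent dose = energy per mass),
      = m²·s⁻².
  So Sv⁻² = m⁻⁴·s⁴.
  Combining: Pa·V⁻¹·C⁻¹·J·m⁻¹·Sv⁻² = (kg·m⁻¹·s⁻²) · (kg⁻¹·m⁻²·s³·A) · (s⁻¹·A⁻¹) · (kg·m²·s⁻²) · m⁻¹ · (m⁻⁴·s⁴) = kg·m⁻⁶·s².
Left is m⁻⁵·s⁴; right is kg·m⁻⁶·s² — different.

No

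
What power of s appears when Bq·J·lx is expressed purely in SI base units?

Bq = s⁻¹.
J = kg·m²·s⁻².
lx = m⁻²·cd.
Combining: Bq·J·lx = s⁻¹ · (kg·m²·s⁻²) · (m⁻²·cd) = kg·s⁻³·cd.
The exponent of s is -3.

-3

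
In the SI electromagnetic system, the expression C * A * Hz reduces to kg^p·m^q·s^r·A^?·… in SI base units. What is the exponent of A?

2

C = s·A.
Hz = s⁻¹.
Combining: C·A·Hz = (s·A) · A · s⁻¹ = A².
The exponent of A is 2.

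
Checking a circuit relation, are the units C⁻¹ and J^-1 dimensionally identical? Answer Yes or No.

Left side:
  C = s·A.
  So C⁻¹ = s⁻¹·A⁻¹.
Right side:
  J = N·m (work = force × distance),
      = kg·m²·s⁻².
  So J⁻¹ = kg⁻¹·m⁻²·s².
Left is s⁻¹·A⁻¹; right is kg⁻¹·m⁻²·s² — different.

No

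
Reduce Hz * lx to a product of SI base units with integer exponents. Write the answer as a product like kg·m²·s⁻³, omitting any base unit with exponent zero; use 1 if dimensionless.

Hz = s⁻¹.
lx = m⁻²·cd.
Combining: Hz·lx = s⁻¹ · (m⁻²·cd) = m⁻²·s⁻¹·cd.

m⁻²·s⁻¹·cd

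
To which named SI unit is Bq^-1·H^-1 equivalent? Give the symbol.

Bq = 1/s = s⁻¹ (activity is decays per second).
So Bq⁻¹ = s.
H = Wb/A (inductance = flux per current),
    = kg·m²·s⁻²·A⁻².
So H⁻¹ = kg⁻¹·m⁻²·s²·A².
Combining: Bq⁻¹·H⁻¹ = s · (kg⁻¹·m⁻²·s²·A²) = kg⁻¹·m⁻²·s³·A².
kg⁻¹·m⁻²·s³·A² is the base-SI form of the siemens.

S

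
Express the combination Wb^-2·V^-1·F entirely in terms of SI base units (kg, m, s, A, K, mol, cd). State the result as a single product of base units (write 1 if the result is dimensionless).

Wb = V·s (flux: a volt is a weber per second),
    = kg·m²·s⁻²·A⁻¹.
So Wb⁻² = kg⁻²·m⁻⁴·s⁴·A².
V = W/A (potential = power per current),
    = kg·m²·s⁻³·A⁻¹.
So V⁻¹ = kg⁻¹·m⁻²·s³·A.
F = C/V (capacitance = charge per voltage),
    = A·s/(kg·m²·s⁻³·A⁻¹) (substituting C and V),
    = kg⁻¹·m⁻²·s⁴·A².
Combining: Wb⁻²·V⁻¹·F = (kg⁻²·m⁻⁴·s⁴·A²) · (kg⁻¹·m⁻²·s³·A) · (kg⁻¹·m⁻²·s⁴·A²) = kg⁻⁴·m⁻⁸·s¹¹·A⁵.

kg⁻⁴·m⁻⁸·s¹¹·A⁵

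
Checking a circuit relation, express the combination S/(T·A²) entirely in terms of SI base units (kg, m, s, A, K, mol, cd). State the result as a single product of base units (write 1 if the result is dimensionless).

kg⁻²·m⁻²·s⁵·A

S = 1/Ω (conductance is reciprocal resistance),
    = kg⁻¹·m⁻²·s³·A².
T = Wb/m² (flux density = flux per area),
    = kg·s⁻²·A⁻¹.
So T⁻¹ = kg⁻¹·s²·A.
Combining: S·T⁻¹·A⁻² = (kg⁻¹·m⁻²·s³·A²) · (kg⁻¹·s²·A) · A⁻² = kg⁻²·m⁻²·s⁵·A.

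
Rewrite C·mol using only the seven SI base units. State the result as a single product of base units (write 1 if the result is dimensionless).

s·A·mol

C = s·A.
Combining: C·mol = (s·A) · mol = s·A·mol.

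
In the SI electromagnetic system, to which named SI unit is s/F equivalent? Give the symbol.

Ω

F = C/V (capacitance = charge per voltage),
    = A·s/(kg·m²·s⁻³·A⁻¹) (substituting C and V),
    = kg⁻¹·m⁻²·s⁴·A².
So F⁻¹ = kg·m²·s⁻⁴·A⁻².
Combining: F⁻¹·s = (kg·m²·s⁻⁴·A⁻²) · s = kg·m²·s⁻³·A⁻².
kg·m²·s⁻³·A⁻² is the base-SI form of the ohm.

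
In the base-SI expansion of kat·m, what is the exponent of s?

kat = s⁻¹·mol.
Combining: kat·m = (s⁻¹·mol) · m = m·s⁻¹·mol.
The exponent of s is -1.

-1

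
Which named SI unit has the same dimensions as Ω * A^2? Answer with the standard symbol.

Ω = kg·m²·s⁻³·A⁻².
Combining: Ω·A² = (kg·m²·s⁻³·A⁻²) · A² = kg·m²·s⁻³.
kg·m²·s⁻³ is the base-SI form of the watt.

W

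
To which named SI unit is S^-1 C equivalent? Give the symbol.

Wb

S = kg⁻¹·m⁻²·s³·A².
So S⁻¹ = kg·m²·s⁻³·A⁻².
C = s·A.
Combining: S⁻¹·C = (kg·m²·s⁻³·A⁻²) · (s·A) = kg·m²·s⁻²·A⁻¹.
kg·m²·s⁻²·A⁻¹ is the base-SI form of the weber.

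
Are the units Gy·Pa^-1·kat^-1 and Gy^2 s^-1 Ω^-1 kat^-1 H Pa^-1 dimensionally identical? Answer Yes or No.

No

Left side:
  Gy = m²·s⁻².
  Pa = kg·m⁻¹·s⁻².
  So Pa⁻¹ = kg⁻¹·m·s².
  kat = s⁻¹·mol.
  So kat⁻¹ = s·mol⁻¹.
  Combining: Gy·Pa⁻¹·kat⁻¹ = (m²·s⁻²) · (kg⁻¹·m·s²) · (s·mol⁻¹) = kg⁻¹·m³·s·mol⁻¹.
Right side:
  Gy = J/kg (absorbed dose = energy per mass),
      = m²·s⁻².
  So Gy² = m⁴·s⁻⁴.
  Ω = V/A (resistance = voltage per current),
      = kg·m²·s⁻³·A⁻².
  So Ω⁻¹ = kg⁻¹·m⁻²·s³·A².
  kat = mol/s = s⁻¹·mol (catalytic activity).
  So kat⁻¹ = s·mol⁻¹.
  H = Wb/A (inductance = flux per current),
      = kg·m²·s⁻²·A⁻².
  Pa = N/m² (pressure = force per area),
      = kg·m⁻¹·s⁻².
  So Pa⁻¹ = kg⁻¹·m·s².
  Combining: Gy²·s⁻¹·Ω⁻¹·kat⁻¹·H·Pa⁻¹ = (m⁴·s⁻⁴) · s⁻¹ · (kg⁻¹·m⁻²·s³·A²) · (s·mol⁻¹) · (kg·m²·s⁻²·A⁻²) · (kg⁻¹·m·s²) = kg⁻¹·m⁵·s⁻¹·mol⁻¹.
Left is kg⁻¹·m³·s·mol⁻¹; right is kg⁻¹·m⁵·s⁻¹·mol⁻¹ — different.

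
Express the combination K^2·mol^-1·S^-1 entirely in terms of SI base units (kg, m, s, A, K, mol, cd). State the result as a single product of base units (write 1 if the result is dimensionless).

S = kg⁻¹·m⁻²·s³·A².
So S⁻¹ = kg·m²·s⁻³·A⁻².
Combining: K²·mol⁻¹·S⁻¹ = K² · mol⁻¹ · (kg·m²·s⁻³·A⁻²) = kg·m²·s⁻³·A⁻²·K²·mol⁻¹.

kg·m²·s⁻³·A⁻²·K²·mol⁻¹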